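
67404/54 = 11234/9 = 1248.22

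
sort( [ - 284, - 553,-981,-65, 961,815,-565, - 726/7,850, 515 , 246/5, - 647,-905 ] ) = [-981, -905, - 647, - 565,-553,-284, -726/7, -65, 246/5, 515,815, 850 , 961] 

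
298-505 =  - 207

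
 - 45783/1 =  - 45783 = - 45783.00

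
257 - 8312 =- 8055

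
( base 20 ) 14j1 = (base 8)23375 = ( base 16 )26FD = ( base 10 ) 9981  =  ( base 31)abu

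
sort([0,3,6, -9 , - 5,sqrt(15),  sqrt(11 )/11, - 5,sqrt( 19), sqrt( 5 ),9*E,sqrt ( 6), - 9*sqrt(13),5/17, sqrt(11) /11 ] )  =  [-9*sqrt( 13 ), - 9,  -  5, - 5, 0,5/17, sqrt(11 )/11,sqrt( 11)/11,sqrt(5),sqrt( 6 ),  3,sqrt(15 ),sqrt( 19 ) , 6, 9*E]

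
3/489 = 1/163 = 0.01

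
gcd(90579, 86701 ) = 277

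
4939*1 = 4939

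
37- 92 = - 55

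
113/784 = 113/784 = 0.14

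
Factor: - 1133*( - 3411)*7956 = 2^2*3^4*11^1*13^1*17^1*103^1*379^1 = 30747258828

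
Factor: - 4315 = -5^1*863^1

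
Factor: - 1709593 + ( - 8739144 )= - 10448737 = - 13^1*803749^1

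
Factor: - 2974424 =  - 2^3*163^1*2281^1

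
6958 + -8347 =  - 1389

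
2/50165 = 2/50165 = 0.00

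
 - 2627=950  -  3577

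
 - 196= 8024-8220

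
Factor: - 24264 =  - 2^3*3^2 * 337^1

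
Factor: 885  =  3^1*5^1*59^1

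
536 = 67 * 8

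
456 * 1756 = 800736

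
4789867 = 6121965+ - 1332098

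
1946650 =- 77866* ( - 25)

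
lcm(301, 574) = 24682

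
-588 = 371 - 959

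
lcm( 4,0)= 0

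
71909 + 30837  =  102746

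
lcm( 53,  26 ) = 1378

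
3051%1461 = 129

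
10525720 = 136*77395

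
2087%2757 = 2087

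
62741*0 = 0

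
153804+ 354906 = 508710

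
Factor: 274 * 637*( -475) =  - 2^1*5^2 * 7^2 * 13^1*19^1 * 137^1 = - 82905550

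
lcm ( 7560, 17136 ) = 257040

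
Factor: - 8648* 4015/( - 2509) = 2^3*  5^1*11^1*13^( - 1 )*23^1 *47^1*73^1 *193^( - 1)= 34721720/2509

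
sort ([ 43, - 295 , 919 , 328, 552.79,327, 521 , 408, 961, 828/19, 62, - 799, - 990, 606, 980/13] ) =[ - 990, - 799, - 295, 43,828/19,62, 980/13,327,  328, 408,521,552.79,606, 919,  961]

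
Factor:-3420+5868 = 2^4* 3^2  *  17^1 = 2448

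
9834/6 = 1639=1639.00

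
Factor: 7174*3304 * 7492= 2^6*7^1*17^1*59^1*211^1*1873^1 = 177582096832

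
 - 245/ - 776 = 245/776 = 0.32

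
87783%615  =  453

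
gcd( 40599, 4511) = 4511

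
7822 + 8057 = 15879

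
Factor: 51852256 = 2^5 * 163^1*9941^1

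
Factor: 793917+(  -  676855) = 117062= 2^1*11^1*17^1*313^1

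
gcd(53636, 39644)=2332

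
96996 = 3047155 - 2950159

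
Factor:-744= - 2^3 * 3^1 * 31^1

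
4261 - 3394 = 867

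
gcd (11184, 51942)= 6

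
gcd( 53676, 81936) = 36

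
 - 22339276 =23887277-46226553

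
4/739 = 4/739 = 0.01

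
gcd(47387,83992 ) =1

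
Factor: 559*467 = 13^1*43^1*467^1 =261053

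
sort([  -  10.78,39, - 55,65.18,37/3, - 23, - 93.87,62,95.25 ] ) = [ - 93.87, -55, - 23,-10.78, 37/3, 39, 62,65.18 , 95.25 ] 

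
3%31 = 3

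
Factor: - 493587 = - 3^3*101^1* 181^1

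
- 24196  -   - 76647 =52451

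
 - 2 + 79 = 77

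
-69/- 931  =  69/931= 0.07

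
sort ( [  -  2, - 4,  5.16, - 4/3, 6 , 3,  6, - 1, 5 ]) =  [ - 4,-2, - 4/3, - 1, 3, 5, 5.16,6 , 6]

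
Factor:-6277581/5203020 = - 2092527/1734340 = - 2^( - 2 )*3^3 *5^(  -  1 )*17^( - 1)*19^1*4079^1*5101^( - 1)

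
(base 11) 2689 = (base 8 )6635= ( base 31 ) 3JD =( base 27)4l2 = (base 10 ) 3485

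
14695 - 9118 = 5577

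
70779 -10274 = 60505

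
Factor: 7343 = 7^1*1049^1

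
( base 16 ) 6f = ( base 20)5B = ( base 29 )3O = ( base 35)36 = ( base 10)111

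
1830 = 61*30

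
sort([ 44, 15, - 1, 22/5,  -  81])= [-81, - 1, 22/5,15,44 ]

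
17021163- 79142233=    - 62121070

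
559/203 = 2 + 153/203 =2.75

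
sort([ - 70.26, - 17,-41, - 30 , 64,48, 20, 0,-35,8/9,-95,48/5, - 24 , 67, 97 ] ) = [-95,-70.26, - 41,-35,-30,-24,-17,0,8/9 , 48/5, 20, 48, 64, 67 , 97]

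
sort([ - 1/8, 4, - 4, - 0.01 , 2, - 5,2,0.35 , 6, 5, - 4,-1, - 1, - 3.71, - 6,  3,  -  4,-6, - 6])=[ - 6, - 6, - 6, - 5,-4, - 4,- 4, - 3.71,  -  1, - 1, - 1/8, - 0.01, 0.35, 2, 2,3,4,5, 6 ] 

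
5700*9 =51300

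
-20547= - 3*6849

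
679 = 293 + 386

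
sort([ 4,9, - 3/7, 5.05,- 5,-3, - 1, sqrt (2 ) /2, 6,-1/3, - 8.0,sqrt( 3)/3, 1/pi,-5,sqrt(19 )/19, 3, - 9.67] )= [ - 9.67,-8.0, - 5,  -  5, - 3,-1, - 3/7, - 1/3,sqrt(19 )/19, 1/pi,  sqrt ( 3)/3, sqrt(2)/2, 3,4,5.05,6,9]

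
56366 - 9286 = 47080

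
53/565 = 53/565= 0.09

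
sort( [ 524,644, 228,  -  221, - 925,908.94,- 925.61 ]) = [- 925.61 , - 925,-221, 228, 524 , 644,908.94 ] 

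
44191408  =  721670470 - 677479062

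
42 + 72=114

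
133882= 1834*73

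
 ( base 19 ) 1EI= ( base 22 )177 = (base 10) 645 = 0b1010000101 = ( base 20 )1c5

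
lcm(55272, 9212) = 55272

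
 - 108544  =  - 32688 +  - 75856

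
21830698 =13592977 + 8237721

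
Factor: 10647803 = 47^1*226549^1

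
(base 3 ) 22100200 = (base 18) 10e9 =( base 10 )6093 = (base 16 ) 17CD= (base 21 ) DH3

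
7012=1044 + 5968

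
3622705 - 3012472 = 610233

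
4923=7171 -2248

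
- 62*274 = -16988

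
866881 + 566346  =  1433227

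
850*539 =458150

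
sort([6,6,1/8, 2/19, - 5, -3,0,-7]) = [ - 7, - 5 , - 3, 0,2/19, 1/8,6, 6]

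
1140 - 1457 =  -317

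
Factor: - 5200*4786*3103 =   -  77224981600 = - 2^5*5^2*13^1*29^1*107^1 * 2393^1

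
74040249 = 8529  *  8681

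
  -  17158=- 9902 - 7256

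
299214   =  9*33246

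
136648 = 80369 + 56279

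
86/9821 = 86/9821 = 0.01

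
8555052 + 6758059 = 15313111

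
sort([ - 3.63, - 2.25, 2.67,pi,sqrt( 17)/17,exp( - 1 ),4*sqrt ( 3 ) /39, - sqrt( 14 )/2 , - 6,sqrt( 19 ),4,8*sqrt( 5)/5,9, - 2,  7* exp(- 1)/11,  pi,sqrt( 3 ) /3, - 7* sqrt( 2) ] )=[ - 7*sqrt ( 2 ), - 6, - 3.63, - 2.25, - 2, - sqrt(14 ) /2, 4*sqrt( 3)/39,7*exp(  -  1)/11,  sqrt( 17)/17,exp( - 1),  sqrt( 3) /3,  2.67,pi , pi,8*sqrt( 5) /5,4,  sqrt ( 19),9]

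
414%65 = 24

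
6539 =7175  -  636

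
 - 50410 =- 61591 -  - 11181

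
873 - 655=218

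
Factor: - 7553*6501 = - 3^1*7^1*11^1 * 13^1*83^1*197^1 = -49102053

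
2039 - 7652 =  - 5613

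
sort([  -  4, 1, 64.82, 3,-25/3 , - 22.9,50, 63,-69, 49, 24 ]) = [ - 69,  -  22.9,  -  25/3,  -  4, 1, 3, 24, 49,  50, 63 , 64.82 ] 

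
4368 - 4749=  - 381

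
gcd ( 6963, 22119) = 3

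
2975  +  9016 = 11991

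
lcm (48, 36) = 144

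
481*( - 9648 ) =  - 4640688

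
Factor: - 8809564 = - 2^2*2202391^1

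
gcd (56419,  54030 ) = 1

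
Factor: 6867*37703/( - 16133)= -3^2*7^1 * 13^(-1 )*17^(-1)*37^1*73^(- 1 )*109^1*1019^1 = -258906501/16133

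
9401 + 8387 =17788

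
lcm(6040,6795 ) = 54360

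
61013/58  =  61013/58 = 1051.95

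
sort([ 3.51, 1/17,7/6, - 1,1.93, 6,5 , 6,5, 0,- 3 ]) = [ - 3, - 1,  0, 1/17, 7/6,1.93,3.51,5,5, 6,6 ] 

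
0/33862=0 = 0.00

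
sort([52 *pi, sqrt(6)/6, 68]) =[ sqrt(6 )/6,68,52*pi]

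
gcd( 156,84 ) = 12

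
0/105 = 0 =0.00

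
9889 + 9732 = 19621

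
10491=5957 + 4534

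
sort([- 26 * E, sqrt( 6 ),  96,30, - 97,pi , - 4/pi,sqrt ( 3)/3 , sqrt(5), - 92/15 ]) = [-97, - 26 * E , - 92/15 , - 4/pi, sqrt( 3) /3, sqrt( 5), sqrt( 6) , pi, 30,96 ]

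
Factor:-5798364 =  - 2^2* 3^1* 11^1*13^1*31^1*109^1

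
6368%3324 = 3044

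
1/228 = 1/228 = 0.00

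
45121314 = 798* 56543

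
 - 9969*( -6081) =60621489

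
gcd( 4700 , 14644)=4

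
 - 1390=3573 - 4963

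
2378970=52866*45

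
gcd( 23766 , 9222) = 6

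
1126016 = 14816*76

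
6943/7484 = 6943/7484 = 0.93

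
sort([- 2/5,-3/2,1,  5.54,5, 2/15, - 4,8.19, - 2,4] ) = [- 4, - 2 , - 3/2 , - 2/5, 2/15,1,4,5, 5.54,8.19 ]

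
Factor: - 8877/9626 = -2^ (  -  1 )*3^1*11^1*269^1*4813^(  -  1)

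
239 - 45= 194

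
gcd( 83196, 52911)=9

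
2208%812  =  584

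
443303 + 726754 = 1170057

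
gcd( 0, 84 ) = 84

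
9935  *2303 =22880305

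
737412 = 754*978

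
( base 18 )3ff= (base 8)2351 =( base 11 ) a43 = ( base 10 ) 1257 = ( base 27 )1jf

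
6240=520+5720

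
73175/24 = 3048 + 23/24 = 3048.96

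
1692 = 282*6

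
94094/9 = 94094/9 = 10454.89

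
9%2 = 1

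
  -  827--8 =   -  819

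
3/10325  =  3/10325= 0.00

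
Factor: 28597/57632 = 2^( - 5)*1801^(  -  1 )*28597^1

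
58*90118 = 5226844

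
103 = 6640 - 6537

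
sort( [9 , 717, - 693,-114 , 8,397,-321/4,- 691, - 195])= [  -  693, - 691, - 195,-114, - 321/4,8,9,397, 717]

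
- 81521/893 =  - 81521/893 = -91.29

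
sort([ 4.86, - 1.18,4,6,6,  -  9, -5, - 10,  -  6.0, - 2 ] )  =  [ - 10, - 9,  -  6.0, - 5, - 2, - 1.18, 4,4.86,6,6]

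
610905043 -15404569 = 595500474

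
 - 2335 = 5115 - 7450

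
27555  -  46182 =-18627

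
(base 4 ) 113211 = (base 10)1509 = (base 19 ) 438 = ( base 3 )2001220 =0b10111100101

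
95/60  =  1 + 7/12  =  1.58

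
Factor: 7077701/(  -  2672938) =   -  2^(-1)*1129^1*6269^1*1336469^( - 1 ) 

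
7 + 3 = 10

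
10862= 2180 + 8682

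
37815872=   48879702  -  11063830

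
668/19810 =334/9905 = 0.03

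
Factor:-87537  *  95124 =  - 8326869588 = - 2^2*3^2*7927^1 *29179^1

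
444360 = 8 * 55545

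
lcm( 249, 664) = 1992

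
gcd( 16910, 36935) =445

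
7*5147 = 36029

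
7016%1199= 1021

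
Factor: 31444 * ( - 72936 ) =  - 2293399584 = - 2^5 * 3^2 * 7^1*1013^1*1123^1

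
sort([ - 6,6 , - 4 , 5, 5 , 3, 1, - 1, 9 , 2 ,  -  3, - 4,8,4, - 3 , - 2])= [ - 6, - 4,- 4, - 3 , - 3, - 2, - 1,1, 2,3  ,  4 , 5 , 5,6,8,9 ]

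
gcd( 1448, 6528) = 8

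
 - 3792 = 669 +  - 4461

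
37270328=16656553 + 20613775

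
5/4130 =1/826 = 0.00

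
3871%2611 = 1260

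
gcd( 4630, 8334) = 926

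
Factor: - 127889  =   - 19^1 * 53^1*127^1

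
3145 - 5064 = -1919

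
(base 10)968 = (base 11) 800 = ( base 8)1710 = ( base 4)33020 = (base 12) 688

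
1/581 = 1/581 = 0.00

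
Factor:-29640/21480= - 13^1*19^1*179^(-1)  =  - 247/179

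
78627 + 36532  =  115159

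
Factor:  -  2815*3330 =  - 9373950 = - 2^1  *3^2*5^2*37^1*563^1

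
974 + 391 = 1365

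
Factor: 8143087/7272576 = 2^( - 7)*3^( - 2) * 59^( -1)* 107^( - 1 ) * 167^1*48761^1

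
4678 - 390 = 4288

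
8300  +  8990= 17290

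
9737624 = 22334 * 436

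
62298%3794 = 1594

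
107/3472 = 107/3472 =0.03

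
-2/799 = -2/799 = -0.00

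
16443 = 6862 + 9581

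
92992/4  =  23248=23248.00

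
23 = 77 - 54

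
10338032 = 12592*821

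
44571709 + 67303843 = 111875552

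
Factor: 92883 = 3^1*7^1  *  4423^1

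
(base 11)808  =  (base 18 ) 304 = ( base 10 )976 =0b1111010000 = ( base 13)5A1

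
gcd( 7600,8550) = 950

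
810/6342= 135/1057 = 0.13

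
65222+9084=74306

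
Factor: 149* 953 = 141997 =149^1*953^1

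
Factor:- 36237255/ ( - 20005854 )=2^ ( - 1 )*5^1 * 11^( - 1)*439^1 * 5503^1 * 303119^(-1 ) =12079085/6668618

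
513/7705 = 513/7705 = 0.07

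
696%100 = 96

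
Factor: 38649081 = 3^1 *211^1 * 61057^1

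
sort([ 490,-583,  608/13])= [ - 583,608/13 , 490 ] 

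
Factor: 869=11^1 *79^1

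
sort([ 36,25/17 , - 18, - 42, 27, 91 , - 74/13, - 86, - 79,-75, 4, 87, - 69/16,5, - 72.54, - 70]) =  [ - 86, - 79,-75, - 72.54, - 70, -42, - 18, - 74/13, - 69/16,25/17, 4,5, 27, 36, 87,91]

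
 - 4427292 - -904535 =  -3522757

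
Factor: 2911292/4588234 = 1455646/2294117=2^1*7^( - 1)* 19^( - 1)*47^(  -  1)*367^(-1)*727823^1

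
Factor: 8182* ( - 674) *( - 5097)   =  28108262796 = 2^2*3^1 * 337^1 * 1699^1*4091^1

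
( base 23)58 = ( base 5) 443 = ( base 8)173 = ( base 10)123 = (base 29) 47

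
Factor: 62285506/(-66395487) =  -2^1*3^( - 1)  *  509^( - 1)*43481^( - 1)  *31142753^1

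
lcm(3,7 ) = 21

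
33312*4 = 133248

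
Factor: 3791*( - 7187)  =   - 27245917  =  - 17^1*223^1*7187^1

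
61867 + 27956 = 89823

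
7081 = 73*97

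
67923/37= 67923/37 =1835.76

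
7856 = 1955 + 5901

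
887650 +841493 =1729143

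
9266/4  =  4633/2 =2316.50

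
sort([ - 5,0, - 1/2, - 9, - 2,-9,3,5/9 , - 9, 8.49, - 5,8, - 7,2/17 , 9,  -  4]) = [ - 9, -9, - 9, - 7, - 5 , - 5, - 4, - 2, - 1/2,0,  2/17,  5/9,3,8,  8.49,  9] 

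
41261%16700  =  7861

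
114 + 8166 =8280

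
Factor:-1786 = -2^1 *19^1*  47^1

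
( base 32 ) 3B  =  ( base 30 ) 3h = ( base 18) 5H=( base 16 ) 6B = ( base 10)107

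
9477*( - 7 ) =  - 66339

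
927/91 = 10 + 17/91 = 10.19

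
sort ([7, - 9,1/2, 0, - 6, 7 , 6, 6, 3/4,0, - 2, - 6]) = [ - 9, - 6,-6, - 2,  0,  0,1/2,3/4, 6, 6, 7 , 7 ]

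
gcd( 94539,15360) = 3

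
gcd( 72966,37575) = 3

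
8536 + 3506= 12042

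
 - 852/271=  -4+ 232/271 = - 3.14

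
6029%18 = 17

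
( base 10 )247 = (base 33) 7g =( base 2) 11110111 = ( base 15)117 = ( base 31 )7U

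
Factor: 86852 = 2^2*21713^1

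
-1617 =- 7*231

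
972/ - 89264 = -1 + 22073/22316 = -0.01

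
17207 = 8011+9196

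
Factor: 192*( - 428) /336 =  - 1712/7 = - 2^4*  7^( - 1) *107^1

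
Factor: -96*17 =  - 1632 =-  2^5*3^1*17^1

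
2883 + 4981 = 7864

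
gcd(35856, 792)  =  72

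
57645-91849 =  - 34204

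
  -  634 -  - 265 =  - 369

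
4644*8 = 37152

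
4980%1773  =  1434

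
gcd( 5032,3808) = 136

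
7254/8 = 3627/4 = 906.75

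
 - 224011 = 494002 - 718013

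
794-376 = 418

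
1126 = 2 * 563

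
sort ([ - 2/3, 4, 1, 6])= [ - 2/3, 1, 4,  6 ] 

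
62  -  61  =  1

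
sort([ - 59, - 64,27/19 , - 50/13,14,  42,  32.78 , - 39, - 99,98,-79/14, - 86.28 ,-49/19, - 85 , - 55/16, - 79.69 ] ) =[ - 99, - 86.28 , - 85,-79.69, - 64, - 59, - 39, - 79/14, - 50/13, - 55/16 ,-49/19, 27/19, 14, 32.78, 42 , 98] 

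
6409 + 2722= 9131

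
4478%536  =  190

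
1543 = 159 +1384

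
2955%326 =21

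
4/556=1/139 = 0.01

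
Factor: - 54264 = -2^3 * 3^1*7^1*17^1 * 19^1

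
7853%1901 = 249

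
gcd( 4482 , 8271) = 9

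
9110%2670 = 1100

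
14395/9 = 1599+4/9 = 1599.44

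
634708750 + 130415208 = 765123958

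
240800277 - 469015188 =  - 228214911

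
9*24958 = 224622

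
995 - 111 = 884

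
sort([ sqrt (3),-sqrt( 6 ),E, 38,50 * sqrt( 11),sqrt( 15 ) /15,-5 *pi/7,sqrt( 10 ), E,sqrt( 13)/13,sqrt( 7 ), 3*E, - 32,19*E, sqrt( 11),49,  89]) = [ - 32, - sqrt(6), - 5*pi/7,  sqrt ( 15 ) /15,sqrt(13)/13,sqrt( 3), sqrt(7), E,  E,  sqrt( 10 ), sqrt ( 11),  3 * E,38,49 , 19*E,  89,50 *sqrt ( 11)] 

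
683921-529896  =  154025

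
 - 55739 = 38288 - 94027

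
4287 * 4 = 17148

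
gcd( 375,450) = 75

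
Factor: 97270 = 2^1*5^1*71^1*137^1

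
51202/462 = 110 + 191/231 = 110.83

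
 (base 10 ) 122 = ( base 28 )4A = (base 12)A2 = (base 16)7a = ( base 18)6e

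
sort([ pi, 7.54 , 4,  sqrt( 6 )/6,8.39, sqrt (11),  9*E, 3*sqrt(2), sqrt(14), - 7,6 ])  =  [ - 7,sqrt (6 )/6, pi , sqrt( 11), sqrt( 14),4,3*sqrt (2), 6,7.54,8.39, 9*E]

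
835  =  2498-1663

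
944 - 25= 919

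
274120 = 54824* 5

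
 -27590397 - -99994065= 72403668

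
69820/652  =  17455/163 = 107.09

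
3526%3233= 293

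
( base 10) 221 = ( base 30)7b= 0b11011101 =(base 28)7P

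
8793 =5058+3735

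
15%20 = 15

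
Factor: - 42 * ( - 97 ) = 4074 = 2^1 * 3^1*7^1*97^1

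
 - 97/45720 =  -1 + 45623/45720 = -  0.00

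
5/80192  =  5/80192 = 0.00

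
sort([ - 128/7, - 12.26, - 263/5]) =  [-263/5, - 128/7,-12.26]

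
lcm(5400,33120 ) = 496800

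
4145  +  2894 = 7039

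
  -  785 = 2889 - 3674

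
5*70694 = 353470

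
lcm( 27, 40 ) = 1080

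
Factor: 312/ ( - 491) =-2^3*3^1*13^1*491^( - 1) 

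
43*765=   32895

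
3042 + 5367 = 8409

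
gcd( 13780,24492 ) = 52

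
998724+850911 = 1849635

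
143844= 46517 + 97327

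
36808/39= 943+31/39=   943.79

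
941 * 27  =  25407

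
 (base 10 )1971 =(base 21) 49I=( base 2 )11110110011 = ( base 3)2201000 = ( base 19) 58e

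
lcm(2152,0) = 0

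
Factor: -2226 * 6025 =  - 13411650 = -  2^1*3^1*5^2*7^1*53^1*241^1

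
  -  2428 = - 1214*2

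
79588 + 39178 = 118766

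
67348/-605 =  - 112  +  412/605 = -  111.32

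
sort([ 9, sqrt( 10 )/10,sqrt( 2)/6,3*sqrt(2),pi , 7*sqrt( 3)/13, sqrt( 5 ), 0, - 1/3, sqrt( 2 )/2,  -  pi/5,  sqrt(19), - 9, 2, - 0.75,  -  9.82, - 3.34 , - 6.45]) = [ - 9.82, - 9,-6.45,-3.34, - 0.75, - pi/5, - 1/3,0,sqrt( 2 ) /6 , sqrt(10 )/10, sqrt( 2) /2,7*sqrt ( 3 ) /13, 2, sqrt( 5 ), pi,3*sqrt( 2),sqrt(19), 9 ] 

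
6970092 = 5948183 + 1021909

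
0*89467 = 0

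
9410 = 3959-  -  5451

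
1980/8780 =99/439= 0.23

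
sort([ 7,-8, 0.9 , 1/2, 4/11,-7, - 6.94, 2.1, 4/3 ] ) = [-8, - 7, - 6.94, 4/11, 1/2, 0.9,4/3,2.1, 7 ] 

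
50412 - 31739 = 18673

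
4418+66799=71217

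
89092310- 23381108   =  65711202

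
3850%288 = 106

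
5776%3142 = 2634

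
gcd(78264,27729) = 9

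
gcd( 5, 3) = 1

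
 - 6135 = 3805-9940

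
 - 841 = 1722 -2563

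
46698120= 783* 59640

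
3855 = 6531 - 2676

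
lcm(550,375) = 8250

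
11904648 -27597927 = - 15693279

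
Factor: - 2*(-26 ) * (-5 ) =- 2^2*5^1*13^1 = - 260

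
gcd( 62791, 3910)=1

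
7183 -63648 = - 56465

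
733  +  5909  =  6642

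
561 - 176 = 385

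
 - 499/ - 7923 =499/7923 =0.06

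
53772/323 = 53772/323  =  166.48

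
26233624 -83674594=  - 57440970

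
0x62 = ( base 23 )46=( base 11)8a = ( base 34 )2u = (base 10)98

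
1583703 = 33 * 47991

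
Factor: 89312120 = 2^3*5^1*967^1*2309^1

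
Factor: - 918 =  - 2^1*3^3*17^1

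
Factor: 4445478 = 2^1*3^2*246971^1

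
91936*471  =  43301856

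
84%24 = 12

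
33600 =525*64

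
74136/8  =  9267= 9267.00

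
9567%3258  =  3051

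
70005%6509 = 4915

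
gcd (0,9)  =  9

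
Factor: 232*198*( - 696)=-31971456= - 2^7*3^3*11^1 * 29^2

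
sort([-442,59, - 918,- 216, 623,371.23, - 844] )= [  -  918, - 844, - 442, - 216, 59,371.23, 623] 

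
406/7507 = 406/7507 = 0.05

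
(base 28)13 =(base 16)1f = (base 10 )31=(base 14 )23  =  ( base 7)43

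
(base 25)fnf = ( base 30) B25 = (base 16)26ed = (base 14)38BB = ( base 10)9965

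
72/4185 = 8/465 = 0.02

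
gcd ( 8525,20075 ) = 275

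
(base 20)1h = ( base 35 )12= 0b100101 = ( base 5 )122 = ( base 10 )37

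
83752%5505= 1177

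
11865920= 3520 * 3371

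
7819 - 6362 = 1457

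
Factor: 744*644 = 479136 = 2^5*3^1* 7^1*23^1*31^1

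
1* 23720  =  23720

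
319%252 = 67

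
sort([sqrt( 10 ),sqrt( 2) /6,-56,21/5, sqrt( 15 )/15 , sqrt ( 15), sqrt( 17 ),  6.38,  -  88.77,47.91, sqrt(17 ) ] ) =[ - 88.77,-56,  sqrt( 2) /6, sqrt ( 15 ) /15 , sqrt(10), sqrt( 15 ),sqrt( 17), sqrt( 17 ),21/5, 6.38, 47.91]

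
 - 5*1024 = -5120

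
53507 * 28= 1498196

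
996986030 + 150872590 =1147858620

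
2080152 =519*4008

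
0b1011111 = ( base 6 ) 235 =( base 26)3h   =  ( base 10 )95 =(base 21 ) 4B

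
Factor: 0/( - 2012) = 0^1 = 0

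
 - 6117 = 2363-8480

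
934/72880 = 467/36440=0.01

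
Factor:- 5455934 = - 2^1 * 11^1 * 247997^1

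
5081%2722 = 2359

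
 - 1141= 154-1295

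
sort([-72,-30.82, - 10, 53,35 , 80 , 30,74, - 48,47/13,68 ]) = [ - 72, - 48, - 30.82,-10,  47/13,30,35,53,68,74, 80 ]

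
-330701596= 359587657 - 690289253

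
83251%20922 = 20485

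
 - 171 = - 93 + - 78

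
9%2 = 1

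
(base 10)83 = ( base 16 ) 53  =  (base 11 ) 76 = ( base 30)2n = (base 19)47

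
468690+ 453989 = 922679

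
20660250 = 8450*2445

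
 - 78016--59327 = -18689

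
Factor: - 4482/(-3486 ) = 3^2*7^( - 1 ) = 9/7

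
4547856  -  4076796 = 471060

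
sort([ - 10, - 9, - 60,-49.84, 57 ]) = [ - 60, - 49.84 , - 10, - 9, 57]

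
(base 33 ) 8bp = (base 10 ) 9100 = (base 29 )ANN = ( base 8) 21614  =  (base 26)DC0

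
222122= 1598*139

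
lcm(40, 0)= 0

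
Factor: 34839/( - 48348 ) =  -2^ ( - 2 )*7^2*17^( - 1 )  =  - 49/68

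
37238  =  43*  866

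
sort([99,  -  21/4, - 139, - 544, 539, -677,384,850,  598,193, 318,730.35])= [ - 677, - 544, - 139,-21/4,99,193,318, 384, 539, 598,730.35,850]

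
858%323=212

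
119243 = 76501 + 42742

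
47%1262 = 47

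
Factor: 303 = 3^1*101^1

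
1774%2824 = 1774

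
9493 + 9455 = 18948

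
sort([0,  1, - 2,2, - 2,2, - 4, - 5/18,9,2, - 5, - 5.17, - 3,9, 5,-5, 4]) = [ - 5.17, - 5,-5 , - 4, - 3,- 2, - 2, - 5/18 , 0,1,2, 2,2,4,  5,9,9] 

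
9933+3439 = 13372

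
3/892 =3/892 = 0.00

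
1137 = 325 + 812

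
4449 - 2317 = 2132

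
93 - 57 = 36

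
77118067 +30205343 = 107323410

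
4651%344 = 179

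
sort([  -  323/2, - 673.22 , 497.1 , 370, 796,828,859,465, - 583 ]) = [ - 673.22, - 583,-323/2,370,465, 497.1 , 796,828,859]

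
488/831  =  488/831 =0.59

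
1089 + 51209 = 52298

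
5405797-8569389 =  - 3163592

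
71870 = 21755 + 50115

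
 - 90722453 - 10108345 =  - 100830798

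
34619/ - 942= - 34619/942 = - 36.75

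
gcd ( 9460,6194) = 2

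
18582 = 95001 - 76419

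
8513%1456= 1233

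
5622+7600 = 13222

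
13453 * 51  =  686103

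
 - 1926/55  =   - 1926/55 =-35.02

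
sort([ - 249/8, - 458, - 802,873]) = [-802,- 458,  -  249/8, 873 ] 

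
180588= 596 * 303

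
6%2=0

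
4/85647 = 4/85647=   0.00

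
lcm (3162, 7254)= 123318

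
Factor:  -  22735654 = - 2^1*283^1*40169^1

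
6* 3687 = 22122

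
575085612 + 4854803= 579940415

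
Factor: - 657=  - 3^2*73^1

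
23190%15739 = 7451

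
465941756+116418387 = 582360143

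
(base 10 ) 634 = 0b1001111010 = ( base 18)1h4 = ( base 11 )527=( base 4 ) 21322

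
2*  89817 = 179634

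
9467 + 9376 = 18843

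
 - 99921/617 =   -  99921/617 = - 161.95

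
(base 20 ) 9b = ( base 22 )8F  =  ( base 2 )10111111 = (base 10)191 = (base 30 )6B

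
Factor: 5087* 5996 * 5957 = 2^2 * 7^1* 23^1*37^1*1499^1 * 5087^1 = 181698340964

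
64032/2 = 32016=32016.00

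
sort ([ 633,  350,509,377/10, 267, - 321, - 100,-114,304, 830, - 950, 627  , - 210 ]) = [ - 950, - 321, - 210, - 114, - 100,377/10,267,304 , 350,509, 627,633,830 ] 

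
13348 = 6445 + 6903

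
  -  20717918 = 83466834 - 104184752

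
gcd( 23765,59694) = 1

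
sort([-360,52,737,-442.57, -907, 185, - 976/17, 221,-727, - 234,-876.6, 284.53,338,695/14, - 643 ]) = [ - 907,-876.6,-727, - 643, - 442.57, - 360, -234, -976/17,695/14, 52 , 185, 221, 284.53, 338 , 737 ]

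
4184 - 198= 3986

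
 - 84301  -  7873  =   - 92174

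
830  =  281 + 549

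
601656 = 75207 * 8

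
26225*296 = 7762600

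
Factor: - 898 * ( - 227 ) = 203846 = 2^1*227^1 * 449^1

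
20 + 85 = 105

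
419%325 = 94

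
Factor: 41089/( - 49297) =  - 17^1*2417^1*49297^( - 1)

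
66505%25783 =14939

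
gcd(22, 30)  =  2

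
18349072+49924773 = 68273845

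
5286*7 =37002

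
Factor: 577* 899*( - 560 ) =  - 2^4*5^1*7^1*29^1*31^1*577^1 = - 290484880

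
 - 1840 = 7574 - 9414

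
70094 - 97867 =-27773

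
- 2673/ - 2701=2673/2701 = 0.99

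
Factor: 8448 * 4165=35185920=2^8*3^1*5^1 * 7^2*11^1*17^1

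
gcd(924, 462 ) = 462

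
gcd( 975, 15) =15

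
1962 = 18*109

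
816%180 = 96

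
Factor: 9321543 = 3^2*7^1*11^1 * 13451^1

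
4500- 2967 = 1533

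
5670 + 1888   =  7558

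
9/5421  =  3/1807 = 0.00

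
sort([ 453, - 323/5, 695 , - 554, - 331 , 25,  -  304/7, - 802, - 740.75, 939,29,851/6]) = [ - 802, - 740.75, - 554,-331, - 323/5, - 304/7,25, 29,851/6,453, 695, 939]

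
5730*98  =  561540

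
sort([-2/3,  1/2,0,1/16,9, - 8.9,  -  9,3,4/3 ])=[ - 9,-8.9,  -  2/3,0, 1/16, 1/2,4/3 , 3,9 ]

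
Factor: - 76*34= - 2^3*17^1*19^1 = - 2584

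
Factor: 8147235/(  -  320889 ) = - 5^1*106963^( - 1)*543149^1 = -2715745/106963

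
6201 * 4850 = 30074850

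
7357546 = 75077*98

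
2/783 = 2/783 = 0.00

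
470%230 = 10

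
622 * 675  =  419850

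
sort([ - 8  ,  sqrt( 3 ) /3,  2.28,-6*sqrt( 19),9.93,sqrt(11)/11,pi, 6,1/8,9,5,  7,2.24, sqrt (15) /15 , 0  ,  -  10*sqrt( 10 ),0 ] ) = [-10*sqrt( 10) ,  -  6*sqrt( 19 ), - 8, 0,  0,1/8, sqrt (15)/15 , sqrt( 11)/11,sqrt(3) /3,2.24,2.28, pi,5,  6,7,9 , 9.93]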